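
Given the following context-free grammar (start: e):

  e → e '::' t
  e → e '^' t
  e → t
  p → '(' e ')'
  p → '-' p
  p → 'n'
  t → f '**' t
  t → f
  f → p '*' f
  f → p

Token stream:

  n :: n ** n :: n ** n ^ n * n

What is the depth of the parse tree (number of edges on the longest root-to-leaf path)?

7

[e [e [e [e [t [f [p n]]]] :: [t [f [p n]] ** [t [f [p n]]]]] :: [t [f [p n]] ** [t [f [p n]]]]] ^ [t [f [p n] * [f [p n]]]]]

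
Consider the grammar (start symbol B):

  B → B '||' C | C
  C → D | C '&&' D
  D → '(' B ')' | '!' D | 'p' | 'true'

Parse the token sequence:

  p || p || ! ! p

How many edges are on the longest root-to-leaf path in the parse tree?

5

[B [B [B [C [D p]]] || [C [D p]]] || [C [D ! [D ! [D p]]]]]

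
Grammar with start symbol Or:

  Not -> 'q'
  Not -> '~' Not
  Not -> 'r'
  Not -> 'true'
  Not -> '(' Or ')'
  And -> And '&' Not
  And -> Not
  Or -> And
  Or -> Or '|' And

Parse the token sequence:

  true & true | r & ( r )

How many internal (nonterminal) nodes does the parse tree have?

[Or [Or [And [And [Not true]] & [Not true]]] | [And [And [Not r]] & [Not ( [Or [And [Not r]]] )]]]

13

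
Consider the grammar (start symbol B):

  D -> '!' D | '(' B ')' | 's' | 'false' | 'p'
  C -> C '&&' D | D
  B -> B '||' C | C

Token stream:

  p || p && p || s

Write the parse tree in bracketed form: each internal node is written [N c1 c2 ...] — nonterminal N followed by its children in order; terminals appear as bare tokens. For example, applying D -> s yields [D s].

B
B || C
B || C || C
C || C || C
D || C || C
p || C || C
p || C && D || C
p || D && D || C
p || p && D || C
p || p && p || C
p || p && p || D
p || p && p || s

[B [B [B [C [D p]]] || [C [C [D p]] && [D p]]] || [C [D s]]]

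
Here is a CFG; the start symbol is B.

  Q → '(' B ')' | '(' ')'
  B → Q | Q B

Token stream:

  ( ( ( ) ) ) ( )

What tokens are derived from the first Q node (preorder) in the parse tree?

( ( ( ) ) )

[B [Q ( [B [Q ( [B [Q ( )]] )]] )] [B [Q ( )]]]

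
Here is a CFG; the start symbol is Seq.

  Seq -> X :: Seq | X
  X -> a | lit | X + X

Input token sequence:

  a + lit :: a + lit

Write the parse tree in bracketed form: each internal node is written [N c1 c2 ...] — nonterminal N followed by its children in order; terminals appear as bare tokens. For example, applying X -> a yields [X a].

Seq
X :: Seq
X + X :: Seq
a + X :: Seq
a + lit :: Seq
a + lit :: X
a + lit :: X + X
a + lit :: a + X
a + lit :: a + lit

[Seq [X [X a] + [X lit]] :: [Seq [X [X a] + [X lit]]]]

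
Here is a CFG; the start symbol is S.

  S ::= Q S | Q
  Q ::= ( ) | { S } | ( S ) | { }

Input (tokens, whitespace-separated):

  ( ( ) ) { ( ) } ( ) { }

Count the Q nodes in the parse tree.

6

[S [Q ( [S [Q ( )]] )] [S [Q { [S [Q ( )]] }] [S [Q ( )] [S [Q { }]]]]]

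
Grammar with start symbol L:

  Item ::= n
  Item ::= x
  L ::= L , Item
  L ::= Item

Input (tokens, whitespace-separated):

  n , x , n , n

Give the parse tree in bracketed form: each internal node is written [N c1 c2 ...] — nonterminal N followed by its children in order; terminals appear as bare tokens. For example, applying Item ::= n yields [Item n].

[L [L [L [L [Item n]] , [Item x]] , [Item n]] , [Item n]]

L
L , Item
L , Item , Item
L , Item , Item , Item
Item , Item , Item , Item
n , Item , Item , Item
n , x , Item , Item
n , x , n , Item
n , x , n , n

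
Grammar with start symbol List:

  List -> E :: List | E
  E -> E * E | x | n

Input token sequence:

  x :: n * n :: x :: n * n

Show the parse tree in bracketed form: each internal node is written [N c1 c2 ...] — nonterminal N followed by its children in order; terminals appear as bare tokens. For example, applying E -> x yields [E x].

[List [E x] :: [List [E [E n] * [E n]] :: [List [E x] :: [List [E [E n] * [E n]]]]]]

List
E :: List
x :: List
x :: E :: List
x :: E * E :: List
x :: n * E :: List
x :: n * n :: List
x :: n * n :: E :: List
x :: n * n :: x :: List
x :: n * n :: x :: E
x :: n * n :: x :: E * E
x :: n * n :: x :: n * E
x :: n * n :: x :: n * n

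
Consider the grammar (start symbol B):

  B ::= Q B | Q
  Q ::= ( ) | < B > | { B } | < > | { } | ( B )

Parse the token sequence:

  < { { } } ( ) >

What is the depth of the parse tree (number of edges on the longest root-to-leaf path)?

[B [Q < [B [Q { [B [Q { }]] }] [B [Q ( )]]] >]]

6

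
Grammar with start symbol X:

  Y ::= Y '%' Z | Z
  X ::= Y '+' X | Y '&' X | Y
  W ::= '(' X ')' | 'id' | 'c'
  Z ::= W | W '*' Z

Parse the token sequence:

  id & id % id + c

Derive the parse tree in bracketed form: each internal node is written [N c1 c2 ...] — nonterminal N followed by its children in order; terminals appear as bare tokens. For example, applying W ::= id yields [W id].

X
Y & X
Z & X
W & X
id & X
id & Y + X
id & Y % Z + X
id & Z % Z + X
id & W % Z + X
id & id % Z + X
id & id % W + X
id & id % id + X
id & id % id + Y
id & id % id + Z
id & id % id + W
id & id % id + c

[X [Y [Z [W id]]] & [X [Y [Y [Z [W id]]] % [Z [W id]]] + [X [Y [Z [W c]]]]]]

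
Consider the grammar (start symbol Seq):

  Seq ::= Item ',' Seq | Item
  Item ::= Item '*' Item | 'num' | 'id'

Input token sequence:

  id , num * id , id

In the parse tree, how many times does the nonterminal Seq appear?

3

[Seq [Item id] , [Seq [Item [Item num] * [Item id]] , [Seq [Item id]]]]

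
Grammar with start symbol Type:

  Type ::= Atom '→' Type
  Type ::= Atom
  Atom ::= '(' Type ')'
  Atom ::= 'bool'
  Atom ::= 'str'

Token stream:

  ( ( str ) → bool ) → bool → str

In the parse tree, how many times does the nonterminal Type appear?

[Type [Atom ( [Type [Atom ( [Type [Atom str]] )] → [Type [Atom bool]]] )] → [Type [Atom bool] → [Type [Atom str]]]]

6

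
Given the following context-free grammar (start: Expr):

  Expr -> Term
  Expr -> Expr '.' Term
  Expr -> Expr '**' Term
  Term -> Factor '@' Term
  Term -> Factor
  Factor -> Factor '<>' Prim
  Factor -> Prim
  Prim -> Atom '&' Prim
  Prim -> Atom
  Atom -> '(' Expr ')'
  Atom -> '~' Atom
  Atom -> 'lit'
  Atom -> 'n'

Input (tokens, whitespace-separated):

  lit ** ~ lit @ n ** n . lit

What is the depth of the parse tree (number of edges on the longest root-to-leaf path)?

[Expr [Expr [Expr [Expr [Term [Factor [Prim [Atom lit]]]]] ** [Term [Factor [Prim [Atom ~ [Atom lit]]]] @ [Term [Factor [Prim [Atom n]]]]]] ** [Term [Factor [Prim [Atom n]]]]] . [Term [Factor [Prim [Atom lit]]]]]

8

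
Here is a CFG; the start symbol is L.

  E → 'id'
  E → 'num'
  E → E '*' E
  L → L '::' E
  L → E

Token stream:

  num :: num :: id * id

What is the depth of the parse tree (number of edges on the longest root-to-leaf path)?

[L [L [L [E num]] :: [E num]] :: [E [E id] * [E id]]]

4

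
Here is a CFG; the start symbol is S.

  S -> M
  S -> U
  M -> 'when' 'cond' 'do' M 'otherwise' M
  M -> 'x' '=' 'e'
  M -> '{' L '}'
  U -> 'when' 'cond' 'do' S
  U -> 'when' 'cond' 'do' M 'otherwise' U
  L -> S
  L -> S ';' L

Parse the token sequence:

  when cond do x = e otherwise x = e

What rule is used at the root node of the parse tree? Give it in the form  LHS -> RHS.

[S [M when cond do [M x = e] otherwise [M x = e]]]

S -> M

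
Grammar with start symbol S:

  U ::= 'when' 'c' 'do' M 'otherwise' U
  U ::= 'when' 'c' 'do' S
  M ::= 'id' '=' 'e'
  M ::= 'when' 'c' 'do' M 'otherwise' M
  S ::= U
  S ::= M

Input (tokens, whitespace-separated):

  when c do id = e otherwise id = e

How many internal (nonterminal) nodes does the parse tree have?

[S [M when c do [M id = e] otherwise [M id = e]]]

4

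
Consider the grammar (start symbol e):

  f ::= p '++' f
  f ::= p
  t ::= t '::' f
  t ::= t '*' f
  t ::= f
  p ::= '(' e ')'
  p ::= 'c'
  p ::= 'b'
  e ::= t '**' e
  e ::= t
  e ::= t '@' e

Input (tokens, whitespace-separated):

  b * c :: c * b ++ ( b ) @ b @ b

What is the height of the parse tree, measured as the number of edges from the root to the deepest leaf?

[e [t [t [t [t [f [p b]]] * [f [p c]]] :: [f [p c]]] * [f [p b] ++ [f [p ( [e [t [f [p b]]]] )]]]] @ [e [t [f [p b]]] @ [e [t [f [p b]]]]]]

9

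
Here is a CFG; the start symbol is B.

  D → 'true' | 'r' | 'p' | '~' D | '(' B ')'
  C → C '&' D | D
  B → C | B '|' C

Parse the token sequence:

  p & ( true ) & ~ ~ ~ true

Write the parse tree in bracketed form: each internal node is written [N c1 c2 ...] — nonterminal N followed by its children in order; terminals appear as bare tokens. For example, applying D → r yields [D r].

[B [C [C [C [D p]] & [D ( [B [C [D true]]] )]] & [D ~ [D ~ [D ~ [D true]]]]]]

B
C
C & D
C & D & D
D & D & D
p & D & D
p & ( B ) & D
p & ( C ) & D
p & ( D ) & D
p & ( true ) & D
p & ( true ) & ~ D
p & ( true ) & ~ ~ D
p & ( true ) & ~ ~ ~ D
p & ( true ) & ~ ~ ~ true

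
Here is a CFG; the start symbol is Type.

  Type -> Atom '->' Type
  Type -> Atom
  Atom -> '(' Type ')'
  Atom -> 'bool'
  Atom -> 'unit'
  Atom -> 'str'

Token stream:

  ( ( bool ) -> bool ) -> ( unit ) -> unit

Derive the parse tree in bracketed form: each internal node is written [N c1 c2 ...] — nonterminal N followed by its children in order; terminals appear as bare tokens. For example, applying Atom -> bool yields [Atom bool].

[Type [Atom ( [Type [Atom ( [Type [Atom bool]] )] -> [Type [Atom bool]]] )] -> [Type [Atom ( [Type [Atom unit]] )] -> [Type [Atom unit]]]]

Type
Atom -> Type
( Type ) -> Type
( Atom -> Type ) -> Type
( ( Type ) -> Type ) -> Type
( ( Atom ) -> Type ) -> Type
( ( bool ) -> Type ) -> Type
( ( bool ) -> Atom ) -> Type
( ( bool ) -> bool ) -> Type
( ( bool ) -> bool ) -> Atom -> Type
( ( bool ) -> bool ) -> ( Type ) -> Type
( ( bool ) -> bool ) -> ( Atom ) -> Type
( ( bool ) -> bool ) -> ( unit ) -> Type
( ( bool ) -> bool ) -> ( unit ) -> Atom
( ( bool ) -> bool ) -> ( unit ) -> unit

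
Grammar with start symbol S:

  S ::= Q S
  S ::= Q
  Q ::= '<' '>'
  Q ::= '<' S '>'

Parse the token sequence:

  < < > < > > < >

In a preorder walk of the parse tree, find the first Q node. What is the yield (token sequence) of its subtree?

[S [Q < [S [Q < >] [S [Q < >]]] >] [S [Q < >]]]

< < > < > >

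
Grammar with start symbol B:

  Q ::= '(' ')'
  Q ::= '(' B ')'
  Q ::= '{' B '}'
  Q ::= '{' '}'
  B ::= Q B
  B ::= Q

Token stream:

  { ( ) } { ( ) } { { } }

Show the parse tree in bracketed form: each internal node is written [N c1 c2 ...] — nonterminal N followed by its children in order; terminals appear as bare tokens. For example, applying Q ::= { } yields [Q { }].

B
Q B
{ B } B
{ Q } B
{ ( ) } B
{ ( ) } Q B
{ ( ) } { B } B
{ ( ) } { Q } B
{ ( ) } { ( ) } B
{ ( ) } { ( ) } Q
{ ( ) } { ( ) } { B }
{ ( ) } { ( ) } { Q }
{ ( ) } { ( ) } { { } }

[B [Q { [B [Q ( )]] }] [B [Q { [B [Q ( )]] }] [B [Q { [B [Q { }]] }]]]]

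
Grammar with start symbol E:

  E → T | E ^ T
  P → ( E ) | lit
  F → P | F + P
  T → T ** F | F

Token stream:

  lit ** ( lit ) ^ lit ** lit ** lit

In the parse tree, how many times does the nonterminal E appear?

[E [E [T [T [F [P lit]]] ** [F [P ( [E [T [F [P lit]]]] )]]]] ^ [T [T [T [F [P lit]]] ** [F [P lit]]] ** [F [P lit]]]]

3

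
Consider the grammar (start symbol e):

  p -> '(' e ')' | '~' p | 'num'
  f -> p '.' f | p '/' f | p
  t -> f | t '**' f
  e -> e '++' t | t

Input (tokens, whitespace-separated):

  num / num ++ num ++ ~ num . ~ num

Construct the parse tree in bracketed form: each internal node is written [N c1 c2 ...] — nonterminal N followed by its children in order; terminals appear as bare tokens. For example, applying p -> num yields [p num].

e
e ++ t
e ++ t ++ t
t ++ t ++ t
f ++ t ++ t
p / f ++ t ++ t
num / f ++ t ++ t
num / p ++ t ++ t
num / num ++ t ++ t
num / num ++ f ++ t
num / num ++ p ++ t
num / num ++ num ++ t
num / num ++ num ++ f
num / num ++ num ++ p . f
num / num ++ num ++ ~ p . f
num / num ++ num ++ ~ num . f
num / num ++ num ++ ~ num . p
num / num ++ num ++ ~ num . ~ p
num / num ++ num ++ ~ num . ~ num

[e [e [e [t [f [p num] / [f [p num]]]]] ++ [t [f [p num]]]] ++ [t [f [p ~ [p num]] . [f [p ~ [p num]]]]]]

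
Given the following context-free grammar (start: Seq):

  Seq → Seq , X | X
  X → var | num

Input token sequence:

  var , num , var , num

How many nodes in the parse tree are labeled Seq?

4

[Seq [Seq [Seq [Seq [X var]] , [X num]] , [X var]] , [X num]]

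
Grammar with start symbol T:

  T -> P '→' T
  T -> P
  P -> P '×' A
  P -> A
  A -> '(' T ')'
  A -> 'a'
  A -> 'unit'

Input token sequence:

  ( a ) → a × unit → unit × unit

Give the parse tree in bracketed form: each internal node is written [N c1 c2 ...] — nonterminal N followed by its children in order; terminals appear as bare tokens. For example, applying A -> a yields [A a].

[T [P [A ( [T [P [A a]]] )]] → [T [P [P [A a]] × [A unit]] → [T [P [P [A unit]] × [A unit]]]]]

T
P → T
A → T
( T ) → T
( P ) → T
( A ) → T
( a ) → T
( a ) → P → T
( a ) → P × A → T
( a ) → A × A → T
( a ) → a × A → T
( a ) → a × unit → T
( a ) → a × unit → P
( a ) → a × unit → P × A
( a ) → a × unit → A × A
( a ) → a × unit → unit × A
( a ) → a × unit → unit × unit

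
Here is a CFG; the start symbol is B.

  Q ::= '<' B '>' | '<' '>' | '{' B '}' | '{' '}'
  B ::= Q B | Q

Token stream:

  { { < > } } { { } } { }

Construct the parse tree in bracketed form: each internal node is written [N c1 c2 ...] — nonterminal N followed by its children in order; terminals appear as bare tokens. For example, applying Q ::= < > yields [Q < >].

[B [Q { [B [Q { [B [Q < >]] }]] }] [B [Q { [B [Q { }]] }] [B [Q { }]]]]

B
Q B
{ B } B
{ Q } B
{ { B } } B
{ { Q } } B
{ { < > } } B
{ { < > } } Q B
{ { < > } } { B } B
{ { < > } } { Q } B
{ { < > } } { { } } B
{ { < > } } { { } } Q
{ { < > } } { { } } { }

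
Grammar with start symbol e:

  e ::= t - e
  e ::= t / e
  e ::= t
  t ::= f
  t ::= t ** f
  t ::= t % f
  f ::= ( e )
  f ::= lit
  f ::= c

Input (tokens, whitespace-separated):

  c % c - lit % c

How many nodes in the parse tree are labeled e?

[e [t [t [f c]] % [f c]] - [e [t [t [f lit]] % [f c]]]]

2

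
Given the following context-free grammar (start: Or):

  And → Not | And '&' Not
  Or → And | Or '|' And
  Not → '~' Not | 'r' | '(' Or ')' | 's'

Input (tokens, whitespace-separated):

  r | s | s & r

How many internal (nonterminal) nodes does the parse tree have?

11

[Or [Or [Or [And [Not r]]] | [And [Not s]]] | [And [And [Not s]] & [Not r]]]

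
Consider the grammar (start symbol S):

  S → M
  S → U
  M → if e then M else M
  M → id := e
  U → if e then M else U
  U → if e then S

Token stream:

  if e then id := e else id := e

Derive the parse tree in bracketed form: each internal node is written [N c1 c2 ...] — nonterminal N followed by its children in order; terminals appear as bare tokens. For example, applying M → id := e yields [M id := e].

[S [M if e then [M id := e] else [M id := e]]]

S
M
if e then M else M
if e then id := e else M
if e then id := e else id := e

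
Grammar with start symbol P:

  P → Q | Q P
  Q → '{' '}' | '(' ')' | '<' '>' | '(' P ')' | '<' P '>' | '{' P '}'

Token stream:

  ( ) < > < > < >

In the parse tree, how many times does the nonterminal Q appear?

4

[P [Q ( )] [P [Q < >] [P [Q < >] [P [Q < >]]]]]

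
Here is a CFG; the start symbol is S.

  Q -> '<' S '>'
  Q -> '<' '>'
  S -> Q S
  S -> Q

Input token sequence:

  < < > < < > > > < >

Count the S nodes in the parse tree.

5

[S [Q < [S [Q < >] [S [Q < [S [Q < >]] >]]] >] [S [Q < >]]]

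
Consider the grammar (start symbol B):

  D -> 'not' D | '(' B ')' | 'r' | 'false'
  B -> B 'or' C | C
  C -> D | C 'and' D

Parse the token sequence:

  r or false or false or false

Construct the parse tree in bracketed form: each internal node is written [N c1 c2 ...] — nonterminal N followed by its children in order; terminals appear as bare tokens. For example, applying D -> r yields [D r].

[B [B [B [B [C [D r]]] or [C [D false]]] or [C [D false]]] or [C [D false]]]

B
B or C
B or C or C
B or C or C or C
C or C or C or C
D or C or C or C
r or C or C or C
r or D or C or C
r or false or C or C
r or false or D or C
r or false or false or C
r or false or false or D
r or false or false or false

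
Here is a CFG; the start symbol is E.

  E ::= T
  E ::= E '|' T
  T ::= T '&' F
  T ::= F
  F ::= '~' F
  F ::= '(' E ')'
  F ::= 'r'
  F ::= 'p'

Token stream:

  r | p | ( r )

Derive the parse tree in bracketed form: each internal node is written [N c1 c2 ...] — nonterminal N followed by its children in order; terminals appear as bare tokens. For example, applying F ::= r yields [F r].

E
E | T
E | T | T
T | T | T
F | T | T
r | T | T
r | F | T
r | p | T
r | p | F
r | p | ( E )
r | p | ( T )
r | p | ( F )
r | p | ( r )

[E [E [E [T [F r]]] | [T [F p]]] | [T [F ( [E [T [F r]]] )]]]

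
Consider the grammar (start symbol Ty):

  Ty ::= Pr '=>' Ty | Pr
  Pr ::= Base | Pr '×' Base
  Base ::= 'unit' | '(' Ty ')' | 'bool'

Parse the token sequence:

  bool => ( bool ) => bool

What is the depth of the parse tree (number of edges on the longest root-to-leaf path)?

[Ty [Pr [Base bool]] => [Ty [Pr [Base ( [Ty [Pr [Base bool]]] )]] => [Ty [Pr [Base bool]]]]]

7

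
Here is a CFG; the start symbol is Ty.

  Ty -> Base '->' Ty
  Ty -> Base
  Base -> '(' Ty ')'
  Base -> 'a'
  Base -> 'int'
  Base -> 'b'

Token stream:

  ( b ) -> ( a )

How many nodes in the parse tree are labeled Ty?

4

[Ty [Base ( [Ty [Base b]] )] -> [Ty [Base ( [Ty [Base a]] )]]]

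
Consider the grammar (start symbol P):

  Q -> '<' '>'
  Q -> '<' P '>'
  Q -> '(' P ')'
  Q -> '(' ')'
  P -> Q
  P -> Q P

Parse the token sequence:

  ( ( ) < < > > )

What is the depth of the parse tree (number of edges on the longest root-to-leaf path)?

7

[P [Q ( [P [Q ( )] [P [Q < [P [Q < >]] >]]] )]]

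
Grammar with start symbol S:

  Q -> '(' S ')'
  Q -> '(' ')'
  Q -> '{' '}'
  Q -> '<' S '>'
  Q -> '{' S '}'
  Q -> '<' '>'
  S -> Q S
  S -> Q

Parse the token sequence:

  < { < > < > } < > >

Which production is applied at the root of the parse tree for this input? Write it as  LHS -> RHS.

[S [Q < [S [Q { [S [Q < >] [S [Q < >]]] }] [S [Q < >]]] >]]

S -> Q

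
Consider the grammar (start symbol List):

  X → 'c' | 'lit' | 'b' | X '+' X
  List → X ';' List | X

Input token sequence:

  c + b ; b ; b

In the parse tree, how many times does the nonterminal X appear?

5

[List [X [X c] + [X b]] ; [List [X b] ; [List [X b]]]]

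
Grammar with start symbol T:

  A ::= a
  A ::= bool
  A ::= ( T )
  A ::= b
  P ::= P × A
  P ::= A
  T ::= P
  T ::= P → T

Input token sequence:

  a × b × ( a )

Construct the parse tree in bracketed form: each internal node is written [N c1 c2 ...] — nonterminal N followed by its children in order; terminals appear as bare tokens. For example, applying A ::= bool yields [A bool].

[T [P [P [P [A a]] × [A b]] × [A ( [T [P [A a]]] )]]]

T
P
P × A
P × A × A
A × A × A
a × A × A
a × b × A
a × b × ( T )
a × b × ( P )
a × b × ( A )
a × b × ( a )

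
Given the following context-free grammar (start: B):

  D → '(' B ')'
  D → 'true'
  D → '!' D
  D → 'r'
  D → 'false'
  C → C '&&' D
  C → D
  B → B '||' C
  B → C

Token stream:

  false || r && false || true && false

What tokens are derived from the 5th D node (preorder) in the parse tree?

[B [B [B [C [D false]]] || [C [C [D r]] && [D false]]] || [C [C [D true]] && [D false]]]

false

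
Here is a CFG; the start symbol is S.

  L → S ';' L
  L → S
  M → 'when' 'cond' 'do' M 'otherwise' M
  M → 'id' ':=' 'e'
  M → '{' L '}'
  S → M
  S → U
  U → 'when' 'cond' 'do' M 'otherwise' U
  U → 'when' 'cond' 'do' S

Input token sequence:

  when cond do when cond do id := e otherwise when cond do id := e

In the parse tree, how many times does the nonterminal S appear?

3

[S [U when cond do [S [U when cond do [M id := e] otherwise [U when cond do [S [M id := e]]]]]]]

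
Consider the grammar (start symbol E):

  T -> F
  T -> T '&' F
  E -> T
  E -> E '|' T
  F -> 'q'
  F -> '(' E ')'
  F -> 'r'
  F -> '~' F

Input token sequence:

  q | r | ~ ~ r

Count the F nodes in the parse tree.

[E [E [E [T [F q]]] | [T [F r]]] | [T [F ~ [F ~ [F r]]]]]

5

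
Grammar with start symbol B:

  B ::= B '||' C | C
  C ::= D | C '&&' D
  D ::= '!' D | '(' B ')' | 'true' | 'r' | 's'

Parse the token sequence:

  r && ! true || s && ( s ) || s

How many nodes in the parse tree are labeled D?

[B [B [B [C [C [D r]] && [D ! [D true]]]] || [C [C [D s]] && [D ( [B [C [D s]]] )]]] || [C [D s]]]

7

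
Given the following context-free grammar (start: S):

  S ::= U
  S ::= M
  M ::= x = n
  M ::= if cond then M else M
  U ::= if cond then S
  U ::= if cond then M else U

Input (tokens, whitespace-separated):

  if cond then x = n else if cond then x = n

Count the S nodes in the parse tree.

2

[S [U if cond then [M x = n] else [U if cond then [S [M x = n]]]]]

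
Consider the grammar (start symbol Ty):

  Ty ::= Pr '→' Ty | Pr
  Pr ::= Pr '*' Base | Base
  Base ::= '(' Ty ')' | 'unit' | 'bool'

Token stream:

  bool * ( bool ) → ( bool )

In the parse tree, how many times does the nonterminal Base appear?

5

[Ty [Pr [Pr [Base bool]] * [Base ( [Ty [Pr [Base bool]]] )]] → [Ty [Pr [Base ( [Ty [Pr [Base bool]]] )]]]]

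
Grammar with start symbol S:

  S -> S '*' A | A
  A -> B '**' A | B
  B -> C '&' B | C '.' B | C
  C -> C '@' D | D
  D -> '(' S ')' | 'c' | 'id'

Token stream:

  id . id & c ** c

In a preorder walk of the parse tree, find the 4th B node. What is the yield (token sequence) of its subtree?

[S [A [B [C [D id]] . [B [C [D id]] & [B [C [D c]]]]] ** [A [B [C [D c]]]]]]

c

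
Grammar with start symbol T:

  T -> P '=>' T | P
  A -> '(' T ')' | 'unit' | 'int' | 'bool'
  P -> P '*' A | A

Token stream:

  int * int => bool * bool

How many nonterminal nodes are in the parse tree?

[T [P [P [A int]] * [A int]] => [T [P [P [A bool]] * [A bool]]]]

10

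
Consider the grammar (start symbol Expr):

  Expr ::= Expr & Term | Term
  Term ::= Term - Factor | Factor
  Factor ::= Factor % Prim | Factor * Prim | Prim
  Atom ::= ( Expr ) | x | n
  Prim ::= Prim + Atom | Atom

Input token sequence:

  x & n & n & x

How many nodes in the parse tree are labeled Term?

4

[Expr [Expr [Expr [Expr [Term [Factor [Prim [Atom x]]]]] & [Term [Factor [Prim [Atom n]]]]] & [Term [Factor [Prim [Atom n]]]]] & [Term [Factor [Prim [Atom x]]]]]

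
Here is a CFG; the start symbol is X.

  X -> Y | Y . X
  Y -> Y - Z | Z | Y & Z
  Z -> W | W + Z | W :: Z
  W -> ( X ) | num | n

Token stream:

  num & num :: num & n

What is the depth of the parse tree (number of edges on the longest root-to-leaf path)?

6

[X [Y [Y [Y [Z [W num]]] & [Z [W num] :: [Z [W num]]]] & [Z [W n]]]]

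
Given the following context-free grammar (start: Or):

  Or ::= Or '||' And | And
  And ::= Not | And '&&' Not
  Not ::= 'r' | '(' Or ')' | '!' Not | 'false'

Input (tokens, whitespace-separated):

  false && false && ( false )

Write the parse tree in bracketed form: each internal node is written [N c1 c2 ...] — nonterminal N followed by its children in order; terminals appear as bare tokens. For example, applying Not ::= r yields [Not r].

Or
And
And && Not
And && Not && Not
Not && Not && Not
false && Not && Not
false && false && Not
false && false && ( Or )
false && false && ( And )
false && false && ( Not )
false && false && ( false )

[Or [And [And [And [Not false]] && [Not false]] && [Not ( [Or [And [Not false]]] )]]]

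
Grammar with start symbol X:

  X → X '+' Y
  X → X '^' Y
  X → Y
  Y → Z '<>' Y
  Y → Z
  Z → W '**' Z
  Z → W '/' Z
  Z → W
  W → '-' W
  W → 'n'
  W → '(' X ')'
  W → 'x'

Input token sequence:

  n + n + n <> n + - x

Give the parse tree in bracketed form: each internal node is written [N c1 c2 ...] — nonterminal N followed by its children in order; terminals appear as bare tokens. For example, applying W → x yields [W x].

[X [X [X [X [Y [Z [W n]]]] + [Y [Z [W n]]]] + [Y [Z [W n]] <> [Y [Z [W n]]]]] + [Y [Z [W - [W x]]]]]

X
X + Y
X + Y + Y
X + Y + Y + Y
Y + Y + Y + Y
Z + Y + Y + Y
W + Y + Y + Y
n + Y + Y + Y
n + Z + Y + Y
n + W + Y + Y
n + n + Y + Y
n + n + Z <> Y + Y
n + n + W <> Y + Y
n + n + n <> Y + Y
n + n + n <> Z + Y
n + n + n <> W + Y
n + n + n <> n + Y
n + n + n <> n + Z
n + n + n <> n + W
n + n + n <> n + - W
n + n + n <> n + - x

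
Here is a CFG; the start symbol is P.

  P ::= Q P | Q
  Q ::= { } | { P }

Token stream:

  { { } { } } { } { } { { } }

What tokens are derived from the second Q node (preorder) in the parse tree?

{ }

[P [Q { [P [Q { }] [P [Q { }]]] }] [P [Q { }] [P [Q { }] [P [Q { [P [Q { }]] }]]]]]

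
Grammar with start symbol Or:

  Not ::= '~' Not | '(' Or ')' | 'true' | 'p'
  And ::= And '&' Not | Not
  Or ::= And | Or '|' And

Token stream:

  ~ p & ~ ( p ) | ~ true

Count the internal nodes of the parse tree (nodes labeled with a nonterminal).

[Or [Or [And [And [Not ~ [Not p]]] & [Not ~ [Not ( [Or [And [Not p]]] )]]]] | [And [Not ~ [Not true]]]]

14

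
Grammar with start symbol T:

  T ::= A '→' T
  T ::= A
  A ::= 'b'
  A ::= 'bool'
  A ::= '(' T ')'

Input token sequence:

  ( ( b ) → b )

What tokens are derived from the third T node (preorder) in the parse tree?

[T [A ( [T [A ( [T [A b]] )] → [T [A b]]] )]]

b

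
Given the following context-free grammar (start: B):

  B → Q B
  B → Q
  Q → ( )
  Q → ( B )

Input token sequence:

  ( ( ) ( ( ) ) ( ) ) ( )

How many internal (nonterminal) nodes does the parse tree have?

12

[B [Q ( [B [Q ( )] [B [Q ( [B [Q ( )]] )] [B [Q ( )]]]] )] [B [Q ( )]]]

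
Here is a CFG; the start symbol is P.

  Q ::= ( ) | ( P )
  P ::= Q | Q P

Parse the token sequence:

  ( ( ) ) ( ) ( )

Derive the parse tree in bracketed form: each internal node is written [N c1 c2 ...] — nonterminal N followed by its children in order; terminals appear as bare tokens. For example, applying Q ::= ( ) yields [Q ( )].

[P [Q ( [P [Q ( )]] )] [P [Q ( )] [P [Q ( )]]]]

P
Q P
( P ) P
( Q ) P
( ( ) ) P
( ( ) ) Q P
( ( ) ) ( ) P
( ( ) ) ( ) Q
( ( ) ) ( ) ( )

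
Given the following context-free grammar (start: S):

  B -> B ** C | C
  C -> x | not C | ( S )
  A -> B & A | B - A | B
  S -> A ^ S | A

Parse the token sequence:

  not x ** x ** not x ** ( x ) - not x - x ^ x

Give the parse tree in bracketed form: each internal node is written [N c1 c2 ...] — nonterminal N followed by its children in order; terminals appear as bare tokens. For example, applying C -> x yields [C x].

[S [A [B [B [B [B [C not [C x]]] ** [C x]] ** [C not [C x]]] ** [C ( [S [A [B [C x]]]] )]] - [A [B [C not [C x]]] - [A [B [C x]]]]] ^ [S [A [B [C x]]]]]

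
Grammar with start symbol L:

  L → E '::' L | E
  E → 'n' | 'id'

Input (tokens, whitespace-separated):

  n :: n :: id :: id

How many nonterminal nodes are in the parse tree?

8

[L [E n] :: [L [E n] :: [L [E id] :: [L [E id]]]]]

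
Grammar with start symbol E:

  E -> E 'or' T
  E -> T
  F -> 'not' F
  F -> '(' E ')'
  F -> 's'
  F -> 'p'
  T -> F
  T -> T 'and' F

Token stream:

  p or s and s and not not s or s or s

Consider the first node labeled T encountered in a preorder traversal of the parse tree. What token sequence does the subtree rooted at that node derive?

p

[E [E [E [E [T [F p]]] or [T [T [T [F s]] and [F s]] and [F not [F not [F s]]]]] or [T [F s]]] or [T [F s]]]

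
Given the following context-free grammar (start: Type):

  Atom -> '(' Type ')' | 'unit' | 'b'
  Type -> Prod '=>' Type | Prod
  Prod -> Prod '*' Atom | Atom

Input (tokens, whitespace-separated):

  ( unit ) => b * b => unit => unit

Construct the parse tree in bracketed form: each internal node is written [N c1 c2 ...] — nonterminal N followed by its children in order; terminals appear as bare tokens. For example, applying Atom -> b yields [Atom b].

Type
Prod => Type
Atom => Type
( Type ) => Type
( Prod ) => Type
( Atom ) => Type
( unit ) => Type
( unit ) => Prod => Type
( unit ) => Prod * Atom => Type
( unit ) => Atom * Atom => Type
( unit ) => b * Atom => Type
( unit ) => b * b => Type
( unit ) => b * b => Prod => Type
( unit ) => b * b => Atom => Type
( unit ) => b * b => unit => Type
( unit ) => b * b => unit => Prod
( unit ) => b * b => unit => Atom
( unit ) => b * b => unit => unit

[Type [Prod [Atom ( [Type [Prod [Atom unit]]] )]] => [Type [Prod [Prod [Atom b]] * [Atom b]] => [Type [Prod [Atom unit]] => [Type [Prod [Atom unit]]]]]]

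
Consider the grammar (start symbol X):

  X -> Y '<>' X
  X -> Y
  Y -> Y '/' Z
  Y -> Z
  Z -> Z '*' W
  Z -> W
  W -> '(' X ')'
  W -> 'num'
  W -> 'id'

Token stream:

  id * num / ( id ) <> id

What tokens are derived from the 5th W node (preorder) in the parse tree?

id

[X [Y [Y [Z [Z [W id]] * [W num]]] / [Z [W ( [X [Y [Z [W id]]]] )]]] <> [X [Y [Z [W id]]]]]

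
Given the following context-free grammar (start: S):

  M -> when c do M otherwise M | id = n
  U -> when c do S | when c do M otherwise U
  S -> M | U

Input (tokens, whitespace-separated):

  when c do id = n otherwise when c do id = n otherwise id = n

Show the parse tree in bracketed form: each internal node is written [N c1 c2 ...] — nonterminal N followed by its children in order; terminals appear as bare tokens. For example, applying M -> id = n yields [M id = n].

[S [M when c do [M id = n] otherwise [M when c do [M id = n] otherwise [M id = n]]]]

S
M
when c do M otherwise M
when c do id = n otherwise M
when c do id = n otherwise when c do M otherwise M
when c do id = n otherwise when c do id = n otherwise M
when c do id = n otherwise when c do id = n otherwise id = n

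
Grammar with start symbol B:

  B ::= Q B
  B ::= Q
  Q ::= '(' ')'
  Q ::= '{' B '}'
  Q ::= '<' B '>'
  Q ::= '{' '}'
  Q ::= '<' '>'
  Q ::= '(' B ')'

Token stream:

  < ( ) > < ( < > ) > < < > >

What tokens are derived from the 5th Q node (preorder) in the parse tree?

[B [Q < [B [Q ( )]] >] [B [Q < [B [Q ( [B [Q < >]] )]] >] [B [Q < [B [Q < >]] >]]]]

< >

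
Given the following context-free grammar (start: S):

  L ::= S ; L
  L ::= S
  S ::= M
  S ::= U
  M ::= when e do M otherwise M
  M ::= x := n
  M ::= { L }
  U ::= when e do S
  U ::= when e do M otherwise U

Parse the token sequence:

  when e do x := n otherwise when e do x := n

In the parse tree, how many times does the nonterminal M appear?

2

[S [U when e do [M x := n] otherwise [U when e do [S [M x := n]]]]]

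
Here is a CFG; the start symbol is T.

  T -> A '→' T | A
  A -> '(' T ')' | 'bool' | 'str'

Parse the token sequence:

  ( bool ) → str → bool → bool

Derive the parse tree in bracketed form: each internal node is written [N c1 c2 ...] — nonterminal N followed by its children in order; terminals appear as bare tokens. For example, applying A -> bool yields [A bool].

T
A → T
( T ) → T
( A ) → T
( bool ) → T
( bool ) → A → T
( bool ) → str → T
( bool ) → str → A → T
( bool ) → str → bool → T
( bool ) → str → bool → A
( bool ) → str → bool → bool

[T [A ( [T [A bool]] )] → [T [A str] → [T [A bool] → [T [A bool]]]]]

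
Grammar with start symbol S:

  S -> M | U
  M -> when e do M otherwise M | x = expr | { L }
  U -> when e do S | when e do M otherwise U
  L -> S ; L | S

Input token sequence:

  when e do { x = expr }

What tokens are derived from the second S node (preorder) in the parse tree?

[S [U when e do [S [M { [L [S [M x = expr]]] }]]]]

{ x = expr }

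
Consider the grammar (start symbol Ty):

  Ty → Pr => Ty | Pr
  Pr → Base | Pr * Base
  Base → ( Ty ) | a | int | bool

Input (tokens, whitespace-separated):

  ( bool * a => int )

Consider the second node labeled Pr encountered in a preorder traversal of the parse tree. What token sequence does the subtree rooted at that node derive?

[Ty [Pr [Base ( [Ty [Pr [Pr [Base bool]] * [Base a]] => [Ty [Pr [Base int]]]] )]]]

bool * a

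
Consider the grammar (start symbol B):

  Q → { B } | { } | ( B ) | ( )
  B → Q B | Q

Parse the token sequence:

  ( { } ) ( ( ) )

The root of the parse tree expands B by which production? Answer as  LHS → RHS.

[B [Q ( [B [Q { }]] )] [B [Q ( [B [Q ( )]] )]]]

B → Q B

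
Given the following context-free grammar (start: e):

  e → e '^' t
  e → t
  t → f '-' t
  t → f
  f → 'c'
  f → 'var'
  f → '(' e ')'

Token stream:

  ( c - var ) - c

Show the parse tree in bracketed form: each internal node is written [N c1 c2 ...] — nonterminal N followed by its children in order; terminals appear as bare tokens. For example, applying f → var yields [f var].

[e [t [f ( [e [t [f c] - [t [f var]]]] )] - [t [f c]]]]

e
t
f - t
( e ) - t
( t ) - t
( f - t ) - t
( c - t ) - t
( c - f ) - t
( c - var ) - t
( c - var ) - f
( c - var ) - c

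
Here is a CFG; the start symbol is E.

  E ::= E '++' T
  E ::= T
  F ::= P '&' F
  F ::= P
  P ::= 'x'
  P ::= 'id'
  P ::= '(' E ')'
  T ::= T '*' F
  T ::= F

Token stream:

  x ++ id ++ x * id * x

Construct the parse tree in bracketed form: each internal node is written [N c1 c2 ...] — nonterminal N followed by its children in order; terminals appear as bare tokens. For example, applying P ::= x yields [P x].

E
E ++ T
E ++ T ++ T
T ++ T ++ T
F ++ T ++ T
P ++ T ++ T
x ++ T ++ T
x ++ F ++ T
x ++ P ++ T
x ++ id ++ T
x ++ id ++ T * F
x ++ id ++ T * F * F
x ++ id ++ F * F * F
x ++ id ++ P * F * F
x ++ id ++ x * F * F
x ++ id ++ x * P * F
x ++ id ++ x * id * F
x ++ id ++ x * id * P
x ++ id ++ x * id * x

[E [E [E [T [F [P x]]]] ++ [T [F [P id]]]] ++ [T [T [T [F [P x]]] * [F [P id]]] * [F [P x]]]]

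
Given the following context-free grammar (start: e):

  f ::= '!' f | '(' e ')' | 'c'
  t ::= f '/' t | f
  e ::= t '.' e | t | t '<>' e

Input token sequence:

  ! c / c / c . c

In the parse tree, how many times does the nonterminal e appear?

[e [t [f ! [f c]] / [t [f c] / [t [f c]]]] . [e [t [f c]]]]

2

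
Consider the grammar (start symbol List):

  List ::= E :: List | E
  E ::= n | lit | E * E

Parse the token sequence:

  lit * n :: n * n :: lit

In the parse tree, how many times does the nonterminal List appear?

3

[List [E [E lit] * [E n]] :: [List [E [E n] * [E n]] :: [List [E lit]]]]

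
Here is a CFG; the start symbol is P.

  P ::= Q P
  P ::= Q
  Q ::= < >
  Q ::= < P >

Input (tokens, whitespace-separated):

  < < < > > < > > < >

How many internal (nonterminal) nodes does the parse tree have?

[P [Q < [P [Q < [P [Q < >]] >] [P [Q < >]]] >] [P [Q < >]]]

10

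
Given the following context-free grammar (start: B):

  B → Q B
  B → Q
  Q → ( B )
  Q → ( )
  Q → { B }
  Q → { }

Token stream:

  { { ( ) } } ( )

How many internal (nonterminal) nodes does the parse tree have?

8

[B [Q { [B [Q { [B [Q ( )]] }]] }] [B [Q ( )]]]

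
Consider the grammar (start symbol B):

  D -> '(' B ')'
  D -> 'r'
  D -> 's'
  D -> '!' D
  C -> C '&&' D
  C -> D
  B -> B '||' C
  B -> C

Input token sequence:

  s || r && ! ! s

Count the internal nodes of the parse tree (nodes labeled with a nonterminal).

[B [B [C [D s]]] || [C [C [D r]] && [D ! [D ! [D s]]]]]

10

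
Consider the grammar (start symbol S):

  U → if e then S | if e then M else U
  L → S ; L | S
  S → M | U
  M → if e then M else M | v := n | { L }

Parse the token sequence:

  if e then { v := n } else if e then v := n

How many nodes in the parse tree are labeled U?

2

[S [U if e then [M { [L [S [M v := n]]] }] else [U if e then [S [M v := n]]]]]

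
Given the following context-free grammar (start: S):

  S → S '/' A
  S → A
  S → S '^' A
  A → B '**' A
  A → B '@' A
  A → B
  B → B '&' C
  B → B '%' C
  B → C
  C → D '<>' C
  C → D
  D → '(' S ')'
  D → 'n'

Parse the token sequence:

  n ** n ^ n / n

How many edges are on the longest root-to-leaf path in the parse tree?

8

[S [S [S [A [B [C [D n]]] ** [A [B [C [D n]]]]]] ^ [A [B [C [D n]]]]] / [A [B [C [D n]]]]]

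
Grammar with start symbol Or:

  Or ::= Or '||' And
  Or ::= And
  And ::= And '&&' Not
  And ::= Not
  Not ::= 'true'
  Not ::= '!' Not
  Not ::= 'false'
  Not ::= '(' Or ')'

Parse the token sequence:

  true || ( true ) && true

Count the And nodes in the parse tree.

4

[Or [Or [And [Not true]]] || [And [And [Not ( [Or [And [Not true]]] )]] && [Not true]]]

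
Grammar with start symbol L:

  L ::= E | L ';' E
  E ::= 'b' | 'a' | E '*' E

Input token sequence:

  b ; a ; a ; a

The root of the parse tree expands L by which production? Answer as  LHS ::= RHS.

L ::= L ';' E

[L [L [L [L [E b]] ; [E a]] ; [E a]] ; [E a]]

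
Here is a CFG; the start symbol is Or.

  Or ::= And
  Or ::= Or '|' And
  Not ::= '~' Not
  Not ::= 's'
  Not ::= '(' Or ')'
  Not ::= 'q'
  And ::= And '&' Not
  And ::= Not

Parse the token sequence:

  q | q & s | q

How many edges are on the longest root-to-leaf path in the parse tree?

[Or [Or [Or [And [Not q]]] | [And [And [Not q]] & [Not s]]] | [And [Not q]]]

5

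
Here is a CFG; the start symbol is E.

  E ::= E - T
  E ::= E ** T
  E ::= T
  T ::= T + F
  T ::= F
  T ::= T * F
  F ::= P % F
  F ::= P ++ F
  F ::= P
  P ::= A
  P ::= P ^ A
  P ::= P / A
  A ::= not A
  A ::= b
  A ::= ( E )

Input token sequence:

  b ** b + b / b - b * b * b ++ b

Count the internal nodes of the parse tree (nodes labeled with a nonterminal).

32

[E [E [E [T [F [P [A b]]]]] ** [T [T [F [P [A b]]]] + [F [P [P [A b]] / [A b]]]]] - [T [T [T [F [P [A b]]]] * [F [P [A b]]]] * [F [P [A b]] ++ [F [P [A b]]]]]]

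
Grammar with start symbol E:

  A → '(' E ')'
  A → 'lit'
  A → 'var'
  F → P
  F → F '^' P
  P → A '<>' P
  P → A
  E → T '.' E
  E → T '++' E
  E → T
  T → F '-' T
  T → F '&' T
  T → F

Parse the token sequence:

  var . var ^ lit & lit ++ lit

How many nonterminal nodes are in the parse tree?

22

[E [T [F [P [A var]]]] . [E [T [F [F [P [A var]]] ^ [P [A lit]]] & [T [F [P [A lit]]]]] ++ [E [T [F [P [A lit]]]]]]]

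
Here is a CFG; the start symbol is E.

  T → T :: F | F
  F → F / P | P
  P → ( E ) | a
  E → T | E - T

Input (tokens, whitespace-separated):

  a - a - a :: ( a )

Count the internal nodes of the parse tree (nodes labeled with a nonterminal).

[E [E [E [T [F [P a]]]] - [T [F [P a]]]] - [T [T [F [P a]]] :: [F [P ( [E [T [F [P a]]]] )]]]]

19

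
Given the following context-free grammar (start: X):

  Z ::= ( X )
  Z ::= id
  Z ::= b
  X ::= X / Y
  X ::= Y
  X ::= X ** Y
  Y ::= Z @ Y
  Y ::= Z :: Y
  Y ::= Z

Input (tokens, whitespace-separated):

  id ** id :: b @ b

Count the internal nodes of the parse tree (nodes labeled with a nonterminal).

[X [X [Y [Z id]]] ** [Y [Z id] :: [Y [Z b] @ [Y [Z b]]]]]

10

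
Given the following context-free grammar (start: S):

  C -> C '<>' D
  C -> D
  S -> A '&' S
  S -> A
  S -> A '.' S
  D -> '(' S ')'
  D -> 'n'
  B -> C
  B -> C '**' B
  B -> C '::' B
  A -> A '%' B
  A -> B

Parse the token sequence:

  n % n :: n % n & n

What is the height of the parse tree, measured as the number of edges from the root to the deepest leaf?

7

[S [A [A [A [B [C [D n]]]] % [B [C [D n]] :: [B [C [D n]]]]] % [B [C [D n]]]] & [S [A [B [C [D n]]]]]]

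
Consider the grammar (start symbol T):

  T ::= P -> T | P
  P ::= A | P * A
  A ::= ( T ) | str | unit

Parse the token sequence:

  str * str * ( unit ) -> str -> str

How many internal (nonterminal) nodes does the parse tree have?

16

[T [P [P [P [A str]] * [A str]] * [A ( [T [P [A unit]]] )]] -> [T [P [A str]] -> [T [P [A str]]]]]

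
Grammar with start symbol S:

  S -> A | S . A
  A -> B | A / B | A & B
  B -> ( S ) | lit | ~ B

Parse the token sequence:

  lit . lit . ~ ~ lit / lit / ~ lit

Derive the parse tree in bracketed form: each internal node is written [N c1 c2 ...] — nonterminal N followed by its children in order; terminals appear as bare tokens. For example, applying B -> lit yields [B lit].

S
S . A
S . A . A
A . A . A
B . A . A
lit . A . A
lit . B . A
lit . lit . A
lit . lit . A / B
lit . lit . A / B / B
lit . lit . B / B / B
lit . lit . ~ B / B / B
lit . lit . ~ ~ B / B / B
lit . lit . ~ ~ lit / B / B
lit . lit . ~ ~ lit / lit / B
lit . lit . ~ ~ lit / lit / ~ B
lit . lit . ~ ~ lit / lit / ~ lit

[S [S [S [A [B lit]]] . [A [B lit]]] . [A [A [A [B ~ [B ~ [B lit]]]] / [B lit]] / [B ~ [B lit]]]]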